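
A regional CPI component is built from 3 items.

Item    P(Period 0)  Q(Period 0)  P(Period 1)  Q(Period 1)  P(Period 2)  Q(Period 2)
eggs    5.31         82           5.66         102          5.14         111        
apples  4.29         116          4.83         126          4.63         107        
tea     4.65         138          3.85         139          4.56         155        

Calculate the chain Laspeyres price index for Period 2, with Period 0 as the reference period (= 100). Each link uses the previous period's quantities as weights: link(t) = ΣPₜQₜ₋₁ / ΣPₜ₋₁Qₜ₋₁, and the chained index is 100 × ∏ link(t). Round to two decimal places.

Link Period 0→Period 1:
ΣP(Period 1)Q(Period 0) = 5.66×82 + 4.83×116 + 3.85×138 = 464.12 + 560.28 + 531.3 = 1555.7
ΣP(Period 0)Q(Period 0) = 5.31×82 + 4.29×116 + 4.65×138 = 435.42 + 497.64 + 641.7 = 1574.76
link = 1555.7/1574.76 = 0.987897
Link Period 1→Period 2:
ΣP(Period 2)Q(Period 1) = 5.14×102 + 4.63×126 + 4.56×139 = 524.28 + 583.38 + 633.84 = 1741.5
ΣP(Period 1)Q(Period 1) = 5.66×102 + 4.83×126 + 3.85×139 = 577.32 + 608.58 + 535.15 = 1721.05
link = 1741.5/1721.05 = 1.011882
Chained index = 100 × 0.987897 × 1.011882 = 99.9635

99.96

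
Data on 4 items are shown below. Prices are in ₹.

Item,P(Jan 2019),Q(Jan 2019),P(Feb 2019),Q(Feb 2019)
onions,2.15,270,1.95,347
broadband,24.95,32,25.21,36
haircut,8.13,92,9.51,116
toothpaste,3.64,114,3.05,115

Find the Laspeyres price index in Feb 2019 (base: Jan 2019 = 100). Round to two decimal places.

100.55

Laspeyres price index uses base-period quantities as weights.
ΣP(Feb 2019)·Q(Jan 2019) = 1.95×270 + 25.21×32 + 9.51×92 + 3.05×114 = 526.5 + 806.72 + 874.92 + 347.7 = 2555.84
ΣP(Jan 2019)·Q(Jan 2019) = 2.15×270 + 24.95×32 + 8.13×92 + 3.64×114 = 580.5 + 798.4 + 747.96 + 414.96 = 2541.82
Index = 2555.84 / 2541.82 × 100 = 100.5516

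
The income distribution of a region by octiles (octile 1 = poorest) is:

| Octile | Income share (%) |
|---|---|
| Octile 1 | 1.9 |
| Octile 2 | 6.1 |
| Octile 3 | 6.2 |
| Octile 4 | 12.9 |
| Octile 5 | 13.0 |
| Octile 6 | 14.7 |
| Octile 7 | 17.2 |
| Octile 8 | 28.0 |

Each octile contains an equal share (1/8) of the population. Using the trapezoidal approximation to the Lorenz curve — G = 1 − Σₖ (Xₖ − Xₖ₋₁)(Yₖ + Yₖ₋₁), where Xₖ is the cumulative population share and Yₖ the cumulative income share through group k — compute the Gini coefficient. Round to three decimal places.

Cumulative income shares Yₖ: 0.0190, 0.0800, 0.1420, 0.2710, 0.4010, 0.5480, 0.7200, 1.0000
Σ (Xₖ−Xₖ₋₁)(Yₖ+Yₖ₋₁) = (1/8)(0.0190+0.0000) + (1/8)(0.0800+0.0190) + (1/8)(0.1420+0.0800) + (1/8)(0.2710+0.1420) + (1/8)(0.4010+0.2710) + (1/8)(0.5480+0.4010) + (1/8)(0.7200+0.5480) + (1/8)(1.0000+0.7200)
  = 0.0024 + 0.0124 + 0.0278 + 0.0516 + 0.0840 + 0.1186 + 0.1585 + 0.2150 = 0.6703
G = 1 − 0.6703 = 0.3297

0.330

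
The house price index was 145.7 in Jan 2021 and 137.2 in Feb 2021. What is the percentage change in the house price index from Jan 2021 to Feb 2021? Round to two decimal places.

Change = (137.2 − 145.7) / 145.7 × 100
       = -8.5 / 145.7 × 100 = -5.8339%

-5.83%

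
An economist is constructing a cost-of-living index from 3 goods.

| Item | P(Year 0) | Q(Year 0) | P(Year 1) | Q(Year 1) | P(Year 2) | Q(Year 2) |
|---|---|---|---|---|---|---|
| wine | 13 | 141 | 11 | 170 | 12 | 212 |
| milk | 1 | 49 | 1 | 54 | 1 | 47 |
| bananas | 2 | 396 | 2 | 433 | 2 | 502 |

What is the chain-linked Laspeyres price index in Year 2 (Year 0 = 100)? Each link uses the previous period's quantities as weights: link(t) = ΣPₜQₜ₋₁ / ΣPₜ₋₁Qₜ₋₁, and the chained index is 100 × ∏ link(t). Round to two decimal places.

Link Year 0→Year 1:
ΣP(Year 1)Q(Year 0) = 11×141 + 1×49 + 2×396 = 1551 + 49 + 792 = 2392
ΣP(Year 0)Q(Year 0) = 13×141 + 1×49 + 2×396 = 1833 + 49 + 792 = 2674
link = 2392/2674 = 0.894540
Link Year 1→Year 2:
ΣP(Year 2)Q(Year 1) = 12×170 + 1×54 + 2×433 = 2040 + 54 + 866 = 2960
ΣP(Year 1)Q(Year 1) = 11×170 + 1×54 + 2×433 = 1870 + 54 + 866 = 2790
link = 2960/2790 = 1.060932
Chained index = 100 × 0.894540 × 1.060932 = 94.9046

94.90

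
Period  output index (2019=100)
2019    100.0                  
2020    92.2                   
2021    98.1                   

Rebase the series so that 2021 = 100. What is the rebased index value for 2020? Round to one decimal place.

Rebased(2020) = 92.2 / 98.1 × 100 = 93.9857

94.0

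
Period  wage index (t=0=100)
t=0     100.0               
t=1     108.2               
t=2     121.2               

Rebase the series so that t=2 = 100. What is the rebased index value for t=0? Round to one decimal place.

82.5

Rebased(t=0) = 100.0 / 121.2 × 100 = 82.5083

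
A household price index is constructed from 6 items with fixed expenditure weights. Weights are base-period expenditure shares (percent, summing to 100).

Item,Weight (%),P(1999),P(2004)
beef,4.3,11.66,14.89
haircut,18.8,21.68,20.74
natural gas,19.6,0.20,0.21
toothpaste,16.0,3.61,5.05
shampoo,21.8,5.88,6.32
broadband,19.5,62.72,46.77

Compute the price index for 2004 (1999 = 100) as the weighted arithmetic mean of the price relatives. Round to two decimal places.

beef: 4.3 × (14.89/11.66) = 4.3 × 1.277015 = 5.4912
haircut: 18.8 × (20.74/21.68) = 18.8 × 0.956642 = 17.9849
natural gas: 19.6 × (0.21/0.20) = 19.6 × 1.050000 = 20.5800
toothpaste: 16.0 × (5.05/3.61) = 16.0 × 1.398892 = 22.3823
shampoo: 21.8 × (6.32/5.88) = 21.8 × 1.074830 = 23.4313
broadband: 19.5 × (46.77/62.72) = 19.5 × 0.745695 = 14.5411
Index = Σ wᵢ·(p₁ᵢ/p₀ᵢ) = 5.4912 + 17.9849 + 20.5800 + 22.3823 + 23.4313 + 14.5411 = 104.4107

104.41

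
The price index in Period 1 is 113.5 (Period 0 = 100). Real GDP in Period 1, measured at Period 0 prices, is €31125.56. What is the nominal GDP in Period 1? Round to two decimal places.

35327.51

Nominal = Real × (Index/100) = 31125.56 × (113.5/100)
        = 31125.56 × 1.135 = 35327.5106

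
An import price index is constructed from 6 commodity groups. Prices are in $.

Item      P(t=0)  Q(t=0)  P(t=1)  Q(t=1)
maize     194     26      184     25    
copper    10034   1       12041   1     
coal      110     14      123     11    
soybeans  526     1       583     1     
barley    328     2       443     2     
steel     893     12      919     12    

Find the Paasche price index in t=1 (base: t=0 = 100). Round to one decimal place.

108.9

Paasche price index uses current-period quantities as weights.
ΣP(t=1)·Q(t=1) = 184×25 + 12041×1 + 123×11 + 583×1 + 443×2 + 919×12 = 4600 + 12041 + 1353 + 583 + 886 + 11028 = 30491
ΣP(t=0)·Q(t=1) = 194×25 + 10034×1 + 110×11 + 526×1 + 328×2 + 893×12 = 4850 + 10034 + 1210 + 526 + 656 + 10716 = 27992
Index = 30491 / 27992 × 100 = 108.9276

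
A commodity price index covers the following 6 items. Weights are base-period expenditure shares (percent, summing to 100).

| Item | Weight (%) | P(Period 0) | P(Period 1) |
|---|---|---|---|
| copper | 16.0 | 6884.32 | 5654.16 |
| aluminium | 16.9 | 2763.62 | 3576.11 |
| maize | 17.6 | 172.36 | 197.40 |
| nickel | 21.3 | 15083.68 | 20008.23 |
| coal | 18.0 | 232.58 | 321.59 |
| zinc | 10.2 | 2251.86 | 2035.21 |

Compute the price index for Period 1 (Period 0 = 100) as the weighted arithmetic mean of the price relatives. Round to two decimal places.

117.53

copper: 16.0 × (5654.16/6884.32) = 16.0 × 0.821310 = 13.1410
aluminium: 16.9 × (3576.11/2763.62) = 16.9 × 1.293995 = 21.8685
maize: 17.6 × (197.40/172.36) = 17.6 × 1.145277 = 20.1569
nickel: 21.3 × (20008.23/15083.68) = 21.3 × 1.326482 = 28.2541
coal: 18.0 × (321.59/232.58) = 18.0 × 1.382707 = 24.8887
zinc: 10.2 × (2035.21/2251.86) = 10.2 × 0.903791 = 9.2187
Index = Σ wᵢ·(p₁ᵢ/p₀ᵢ) = 13.1410 + 21.8685 + 20.1569 + 28.2541 + 24.8887 + 9.2187 = 117.5278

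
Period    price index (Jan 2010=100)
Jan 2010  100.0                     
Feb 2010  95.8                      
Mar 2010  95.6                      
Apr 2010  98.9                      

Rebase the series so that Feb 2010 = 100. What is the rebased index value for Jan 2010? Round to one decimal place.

104.4

Rebased(Jan 2010) = 100.0 / 95.8 × 100 = 104.3841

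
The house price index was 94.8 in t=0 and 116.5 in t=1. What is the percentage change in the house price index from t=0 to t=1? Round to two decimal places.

22.89%

Change = (116.5 − 94.8) / 94.8 × 100
       = 21.7 / 94.8 × 100 = 22.8903%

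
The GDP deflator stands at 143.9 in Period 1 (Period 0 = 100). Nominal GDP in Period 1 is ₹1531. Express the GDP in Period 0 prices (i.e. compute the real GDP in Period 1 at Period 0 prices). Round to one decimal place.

Real = Nominal ÷ (Index/100) = 1531 ÷ (143.9/100)
     = 1531 ÷ 1.439 = 1063.9333

1063.9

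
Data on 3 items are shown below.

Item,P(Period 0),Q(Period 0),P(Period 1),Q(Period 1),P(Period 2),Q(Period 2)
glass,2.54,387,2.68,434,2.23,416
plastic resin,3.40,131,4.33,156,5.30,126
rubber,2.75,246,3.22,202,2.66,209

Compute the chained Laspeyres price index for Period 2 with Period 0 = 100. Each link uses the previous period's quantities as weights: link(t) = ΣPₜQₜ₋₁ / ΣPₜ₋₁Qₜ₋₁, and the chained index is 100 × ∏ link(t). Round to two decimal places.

Link Period 0→Period 1:
ΣP(Period 1)Q(Period 0) = 2.68×387 + 4.33×131 + 3.22×246 = 1037.16 + 567.23 + 792.12 = 2396.51
ΣP(Period 0)Q(Period 0) = 2.54×387 + 3.40×131 + 2.75×246 = 982.98 + 445.4 + 676.5 = 2104.88
link = 2396.51/2104.88 = 1.138549
Link Period 1→Period 2:
ΣP(Period 2)Q(Period 1) = 2.23×434 + 5.30×156 + 2.66×202 = 967.82 + 826.8 + 537.32 = 2331.94
ΣP(Period 1)Q(Period 1) = 2.68×434 + 4.33×156 + 3.22×202 = 1163.12 + 675.48 + 650.44 = 2489.04
link = 2331.94/2489.04 = 0.936883
Chained index = 100 × 1.138549 × 0.936883 = 106.6688

106.67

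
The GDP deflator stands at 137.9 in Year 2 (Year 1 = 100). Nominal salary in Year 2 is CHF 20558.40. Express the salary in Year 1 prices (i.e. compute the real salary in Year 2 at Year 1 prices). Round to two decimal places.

14908.19

Real = Nominal ÷ (Index/100) = 20558.40 ÷ (137.9/100)
     = 20558.40 ÷ 1.379 = 14908.1943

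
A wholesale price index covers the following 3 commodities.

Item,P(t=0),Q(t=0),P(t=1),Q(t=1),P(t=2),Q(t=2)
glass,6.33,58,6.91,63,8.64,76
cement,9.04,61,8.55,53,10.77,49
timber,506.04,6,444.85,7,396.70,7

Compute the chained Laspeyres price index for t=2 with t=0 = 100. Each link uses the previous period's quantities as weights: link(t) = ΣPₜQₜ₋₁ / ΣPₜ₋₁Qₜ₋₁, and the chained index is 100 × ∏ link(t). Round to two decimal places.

Link t=0→t=1:
ΣP(t=1)Q(t=0) = 6.91×58 + 8.55×61 + 444.85×6 = 400.78 + 521.55 + 2669.1 = 3591.43
ΣP(t=0)Q(t=0) = 6.33×58 + 9.04×61 + 506.04×6 = 367.14 + 551.44 + 3036.24 = 3954.82
link = 3591.43/3954.82 = 0.908115
Link t=1→t=2:
ΣP(t=2)Q(t=1) = 8.64×63 + 10.77×53 + 396.70×7 = 544.32 + 570.81 + 2776.9 = 3892.03
ΣP(t=1)Q(t=1) = 6.91×63 + 8.55×53 + 444.85×7 = 435.33 + 453.15 + 3113.95 = 4002.43
link = 3892.03/4002.43 = 0.972417
Chained index = 100 × 0.908115 × 0.972417 = 88.3066

88.31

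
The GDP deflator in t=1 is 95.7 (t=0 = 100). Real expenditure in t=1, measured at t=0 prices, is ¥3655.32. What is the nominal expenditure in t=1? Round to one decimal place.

Nominal = Real × (Index/100) = 3655.32 × (95.7/100)
        = 3655.32 × 0.957 = 3498.1412

3498.1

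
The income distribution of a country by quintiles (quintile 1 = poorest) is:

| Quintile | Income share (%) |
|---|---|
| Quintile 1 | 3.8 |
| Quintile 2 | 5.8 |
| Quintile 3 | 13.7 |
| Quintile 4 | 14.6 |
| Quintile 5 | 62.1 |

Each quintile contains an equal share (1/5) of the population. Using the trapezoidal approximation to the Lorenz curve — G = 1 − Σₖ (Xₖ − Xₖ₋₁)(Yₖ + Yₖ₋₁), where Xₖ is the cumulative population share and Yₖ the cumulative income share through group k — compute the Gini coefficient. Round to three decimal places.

0.502

Cumulative income shares Yₖ: 0.0380, 0.0960, 0.2330, 0.3790, 1.0000
Σ (Xₖ−Xₖ₋₁)(Yₖ+Yₖ₋₁) = (1/5)(0.0380+0.0000) + (1/5)(0.0960+0.0380) + (1/5)(0.2330+0.0960) + (1/5)(0.3790+0.2330) + (1/5)(1.0000+0.3790)
  = 0.0076 + 0.0268 + 0.0658 + 0.1224 + 0.2758 = 0.4984
G = 1 − 0.4984 = 0.5016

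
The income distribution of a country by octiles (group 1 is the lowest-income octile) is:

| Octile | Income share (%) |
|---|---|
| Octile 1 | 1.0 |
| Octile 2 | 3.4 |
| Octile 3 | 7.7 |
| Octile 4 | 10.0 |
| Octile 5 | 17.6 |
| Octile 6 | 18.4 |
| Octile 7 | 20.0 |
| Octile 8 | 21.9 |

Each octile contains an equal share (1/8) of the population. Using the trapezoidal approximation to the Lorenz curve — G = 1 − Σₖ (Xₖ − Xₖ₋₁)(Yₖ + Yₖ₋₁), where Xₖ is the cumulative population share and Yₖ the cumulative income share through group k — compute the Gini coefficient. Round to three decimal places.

Cumulative income shares Yₖ: 0.0100, 0.0440, 0.1210, 0.2210, 0.3970, 0.5810, 0.7810, 1.0000
Σ (Xₖ−Xₖ₋₁)(Yₖ+Yₖ₋₁) = (1/8)(0.0100+0.0000) + (1/8)(0.0440+0.0100) + (1/8)(0.1210+0.0440) + (1/8)(0.2210+0.1210) + (1/8)(0.3970+0.2210) + (1/8)(0.5810+0.3970) + (1/8)(0.7810+0.5810) + (1/8)(1.0000+0.7810)
  = 0.0013 + 0.0068 + 0.0206 + 0.0427 + 0.0772 + 0.1222 + 0.1702 + 0.2226 = 0.6637
G = 1 − 0.6637 = 0.3363

0.336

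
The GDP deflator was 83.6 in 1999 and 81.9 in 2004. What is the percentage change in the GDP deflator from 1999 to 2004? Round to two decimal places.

Change = (81.9 − 83.6) / 83.6 × 100
       = -1.7 / 83.6 × 100 = -2.0335%

-2.03%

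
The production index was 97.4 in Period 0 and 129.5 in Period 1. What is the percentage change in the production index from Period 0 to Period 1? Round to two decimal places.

32.96%

Change = (129.5 − 97.4) / 97.4 × 100
       = 32.1 / 97.4 × 100 = 32.9569%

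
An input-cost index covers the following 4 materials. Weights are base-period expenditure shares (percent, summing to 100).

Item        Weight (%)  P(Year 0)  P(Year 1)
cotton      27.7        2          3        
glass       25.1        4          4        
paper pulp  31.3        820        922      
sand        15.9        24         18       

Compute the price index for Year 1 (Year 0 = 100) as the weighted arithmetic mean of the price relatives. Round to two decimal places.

113.77

cotton: 27.7 × (3/2) = 27.7 × 1.500000 = 41.5500
glass: 25.1 × (4/4) = 25.1 × 1.000000 = 25.1000
paper pulp: 31.3 × (922/820) = 31.3 × 1.124390 = 35.1934
sand: 15.9 × (18/24) = 15.9 × 0.750000 = 11.9250
Index = Σ wᵢ·(p₁ᵢ/p₀ᵢ) = 41.5500 + 25.1000 + 35.1934 + 11.9250 = 113.7684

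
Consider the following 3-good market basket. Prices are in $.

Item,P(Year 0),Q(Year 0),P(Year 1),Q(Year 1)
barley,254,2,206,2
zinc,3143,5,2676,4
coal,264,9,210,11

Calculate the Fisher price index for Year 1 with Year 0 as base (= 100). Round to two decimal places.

84.16

Laspeyres component (base-period weights):
ΣP(Year 1)Q(Year 0) = 206×2 + 2676×5 + 210×9 = 412 + 13380 + 1890 = 15682
ΣP(Year 0)Q(Year 0) = 254×2 + 3143×5 + 264×9 = 508 + 15715 + 2376 = 18599
L = 15682 / 18599 × 100 = 84.3164
Paasche component (current-period weights):
ΣP(Year 1)Q(Year 1) = 206×2 + 2676×4 + 210×11 = 412 + 10704 + 2310 = 13426
ΣP(Year 0)Q(Year 1) = 254×2 + 3143×4 + 264×11 = 508 + 12572 + 2904 = 15984
P = 13426 / 15984 × 100 = 83.9965
Fisher = √(L × P) = √(84.3164 × 83.9965) = 84.1563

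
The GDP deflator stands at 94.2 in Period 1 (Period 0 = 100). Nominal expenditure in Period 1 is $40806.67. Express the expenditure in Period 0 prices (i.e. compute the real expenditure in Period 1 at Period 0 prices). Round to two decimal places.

Real = Nominal ÷ (Index/100) = 40806.67 ÷ (94.2/100)
     = 40806.67 ÷ 0.942 = 43319.1826

43319.18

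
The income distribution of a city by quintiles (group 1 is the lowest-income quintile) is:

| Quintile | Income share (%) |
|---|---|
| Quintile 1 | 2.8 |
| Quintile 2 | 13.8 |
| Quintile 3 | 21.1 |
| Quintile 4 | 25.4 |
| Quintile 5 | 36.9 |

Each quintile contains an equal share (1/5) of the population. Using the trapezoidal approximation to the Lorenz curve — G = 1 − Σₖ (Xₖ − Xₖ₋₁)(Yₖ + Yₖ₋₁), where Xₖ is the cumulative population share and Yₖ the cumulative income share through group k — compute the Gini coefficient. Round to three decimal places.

0.319

Cumulative income shares Yₖ: 0.0280, 0.1660, 0.3770, 0.6310, 1.0000
Σ (Xₖ−Xₖ₋₁)(Yₖ+Yₖ₋₁) = (1/5)(0.0280+0.0000) + (1/5)(0.1660+0.0280) + (1/5)(0.3770+0.1660) + (1/5)(0.6310+0.3770) + (1/5)(1.0000+0.6310)
  = 0.0056 + 0.0388 + 0.1086 + 0.2016 + 0.3262 = 0.6808
G = 1 − 0.6808 = 0.3192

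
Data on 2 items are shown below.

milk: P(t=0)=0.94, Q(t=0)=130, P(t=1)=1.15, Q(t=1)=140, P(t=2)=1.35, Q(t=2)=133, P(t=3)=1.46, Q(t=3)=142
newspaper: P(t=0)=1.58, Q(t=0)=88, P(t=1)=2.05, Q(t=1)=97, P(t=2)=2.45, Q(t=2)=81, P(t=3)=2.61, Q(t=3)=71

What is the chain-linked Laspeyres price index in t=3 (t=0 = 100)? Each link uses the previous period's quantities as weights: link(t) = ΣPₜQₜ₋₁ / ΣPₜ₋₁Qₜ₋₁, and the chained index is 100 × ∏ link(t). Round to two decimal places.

160.65

Link t=0→t=1:
ΣP(t=1)Q(t=0) = 1.15×130 + 2.05×88 = 149.5 + 180.4 = 329.9
ΣP(t=0)Q(t=0) = 0.94×130 + 1.58×88 = 122.2 + 139.04 = 261.24
link = 329.9/261.24 = 1.262823
Link t=1→t=2:
ΣP(t=2)Q(t=1) = 1.35×140 + 2.45×97 = 189 + 237.65 = 426.65
ΣP(t=1)Q(t=1) = 1.15×140 + 2.05×97 = 161 + 198.85 = 359.85
link = 426.65/359.85 = 1.185633
Link t=2→t=3:
ΣP(t=3)Q(t=2) = 1.46×133 + 2.61×81 = 194.18 + 211.41 = 405.59
ΣP(t=2)Q(t=2) = 1.35×133 + 2.45×81 = 179.55 + 198.45 = 378
link = 405.59/378 = 1.072989
Chained index = 100 × 1.262823 × 1.185633 × 1.072989 = 160.6528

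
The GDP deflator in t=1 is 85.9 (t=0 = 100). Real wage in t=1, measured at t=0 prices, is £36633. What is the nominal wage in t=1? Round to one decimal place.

31467.7

Nominal = Real × (Index/100) = 36633 × (85.9/100)
        = 36633 × 0.859 = 31467.7470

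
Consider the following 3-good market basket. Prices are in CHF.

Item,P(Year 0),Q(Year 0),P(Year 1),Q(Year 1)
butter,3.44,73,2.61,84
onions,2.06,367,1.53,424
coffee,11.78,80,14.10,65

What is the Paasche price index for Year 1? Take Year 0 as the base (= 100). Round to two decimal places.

Paasche price index uses current-period quantities as weights.
ΣP(Year 1)·Q(Year 1) = 2.61×84 + 1.53×424 + 14.10×65 = 219.24 + 648.72 + 916.5 = 1784.46
ΣP(Year 0)·Q(Year 1) = 3.44×84 + 2.06×424 + 11.78×65 = 288.96 + 873.44 + 765.7 = 1928.1
Index = 1784.46 / 1928.1 × 100 = 92.5502

92.55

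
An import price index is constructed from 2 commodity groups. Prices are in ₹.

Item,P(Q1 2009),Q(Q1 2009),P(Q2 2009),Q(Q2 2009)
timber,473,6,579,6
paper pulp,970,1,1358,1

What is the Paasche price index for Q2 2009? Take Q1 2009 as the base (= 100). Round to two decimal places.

126.89

Paasche price index uses current-period quantities as weights.
ΣP(Q2 2009)·Q(Q2 2009) = 579×6 + 1358×1 = 3474 + 1358 = 4832
ΣP(Q1 2009)·Q(Q2 2009) = 473×6 + 970×1 = 2838 + 970 = 3808
Index = 4832 / 3808 × 100 = 126.8908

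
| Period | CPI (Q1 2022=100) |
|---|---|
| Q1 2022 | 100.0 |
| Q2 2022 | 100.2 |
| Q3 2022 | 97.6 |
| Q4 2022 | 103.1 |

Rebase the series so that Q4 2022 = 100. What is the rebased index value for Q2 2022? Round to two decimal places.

97.19

Rebased(Q2 2022) = 100.2 / 103.1 × 100 = 97.1872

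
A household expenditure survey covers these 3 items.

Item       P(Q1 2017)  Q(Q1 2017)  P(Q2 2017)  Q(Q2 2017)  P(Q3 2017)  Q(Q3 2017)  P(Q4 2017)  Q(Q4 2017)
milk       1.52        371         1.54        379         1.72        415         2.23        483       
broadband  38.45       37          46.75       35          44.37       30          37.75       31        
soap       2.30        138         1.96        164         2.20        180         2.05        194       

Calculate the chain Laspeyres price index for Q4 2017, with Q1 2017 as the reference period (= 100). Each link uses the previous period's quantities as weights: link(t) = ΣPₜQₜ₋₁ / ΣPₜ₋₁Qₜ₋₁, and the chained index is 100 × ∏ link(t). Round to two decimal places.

Link Q1 2017→Q2 2017:
ΣP(Q2 2017)Q(Q1 2017) = 1.54×371 + 46.75×37 + 1.96×138 = 571.34 + 1729.75 + 270.48 = 2571.57
ΣP(Q1 2017)Q(Q1 2017) = 1.52×371 + 38.45×37 + 2.30×138 = 563.92 + 1422.65 + 317.4 = 2303.97
link = 2571.57/2303.97 = 1.116147
Link Q2 2017→Q3 2017:
ΣP(Q3 2017)Q(Q2 2017) = 1.72×379 + 44.37×35 + 2.20×164 = 651.88 + 1552.95 + 360.8 = 2565.63
ΣP(Q2 2017)Q(Q2 2017) = 1.54×379 + 46.75×35 + 1.96×164 = 583.66 + 1636.25 + 321.44 = 2541.35
link = 2565.63/2541.35 = 1.009554
Link Q3 2017→Q4 2017:
ΣP(Q4 2017)Q(Q3 2017) = 2.23×415 + 37.75×30 + 2.05×180 = 925.45 + 1132.5 + 369 = 2426.95
ΣP(Q3 2017)Q(Q3 2017) = 1.72×415 + 44.37×30 + 2.20×180 = 713.8 + 1331.1 + 396 = 2440.9
link = 2426.95/2440.9 = 0.994285
Chained index = 100 × 1.116147 × 1.009554 × 0.994285 = 112.0371

112.04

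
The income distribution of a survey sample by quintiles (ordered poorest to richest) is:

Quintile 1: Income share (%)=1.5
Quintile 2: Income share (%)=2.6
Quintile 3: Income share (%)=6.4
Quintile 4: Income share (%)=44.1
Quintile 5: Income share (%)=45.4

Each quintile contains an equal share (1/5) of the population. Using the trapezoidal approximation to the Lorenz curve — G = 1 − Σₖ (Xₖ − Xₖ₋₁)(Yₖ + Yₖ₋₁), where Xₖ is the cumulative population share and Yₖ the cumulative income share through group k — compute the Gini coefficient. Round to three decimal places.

0.517

Cumulative income shares Yₖ: 0.0150, 0.0410, 0.1050, 0.5460, 1.0000
Σ (Xₖ−Xₖ₋₁)(Yₖ+Yₖ₋₁) = (1/5)(0.0150+0.0000) + (1/5)(0.0410+0.0150) + (1/5)(0.1050+0.0410) + (1/5)(0.5460+0.1050) + (1/5)(1.0000+0.5460)
  = 0.0030 + 0.0112 + 0.0292 + 0.1302 + 0.3092 = 0.4828
G = 1 − 0.4828 = 0.5172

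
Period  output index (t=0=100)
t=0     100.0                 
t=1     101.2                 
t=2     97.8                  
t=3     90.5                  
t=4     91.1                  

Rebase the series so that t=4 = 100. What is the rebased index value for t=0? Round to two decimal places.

Rebased(t=0) = 100.0 / 91.1 × 100 = 109.7695

109.77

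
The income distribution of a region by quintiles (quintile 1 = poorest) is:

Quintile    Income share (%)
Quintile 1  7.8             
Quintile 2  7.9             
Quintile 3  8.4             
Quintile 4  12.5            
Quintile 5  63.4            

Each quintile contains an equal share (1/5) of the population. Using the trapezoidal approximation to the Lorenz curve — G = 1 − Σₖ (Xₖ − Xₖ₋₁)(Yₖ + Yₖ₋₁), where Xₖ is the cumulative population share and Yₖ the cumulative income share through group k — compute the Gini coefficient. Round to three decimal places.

0.463

Cumulative income shares Yₖ: 0.0780, 0.1570, 0.2410, 0.3660, 1.0000
Σ (Xₖ−Xₖ₋₁)(Yₖ+Yₖ₋₁) = (1/5)(0.0780+0.0000) + (1/5)(0.1570+0.0780) + (1/5)(0.2410+0.1570) + (1/5)(0.3660+0.2410) + (1/5)(1.0000+0.3660)
  = 0.0156 + 0.0470 + 0.0796 + 0.1214 + 0.2732 = 0.5368
G = 1 − 0.5368 = 0.4632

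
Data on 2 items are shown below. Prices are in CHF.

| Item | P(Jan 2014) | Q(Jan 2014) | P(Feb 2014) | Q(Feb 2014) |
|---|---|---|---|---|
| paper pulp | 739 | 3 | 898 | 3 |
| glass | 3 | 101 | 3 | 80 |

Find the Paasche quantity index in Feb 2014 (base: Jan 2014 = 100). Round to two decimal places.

97.90

Paasche quantity index uses current-period prices as weights.
ΣP(Feb 2014)·Q(Feb 2014) = 898×3 + 3×80 = 2694 + 240 = 2934
ΣP(Feb 2014)·Q(Jan 2014) = 898×3 + 3×101 = 2694 + 303 = 2997
Index = 2934 / 2997 × 100 = 97.8979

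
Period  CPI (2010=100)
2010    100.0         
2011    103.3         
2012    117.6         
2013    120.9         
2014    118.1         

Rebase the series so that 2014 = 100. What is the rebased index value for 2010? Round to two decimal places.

Rebased(2010) = 100.0 / 118.1 × 100 = 84.6740

84.67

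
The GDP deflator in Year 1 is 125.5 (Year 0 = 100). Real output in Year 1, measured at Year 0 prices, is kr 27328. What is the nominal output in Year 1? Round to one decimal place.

Nominal = Real × (Index/100) = 27328 × (125.5/100)
        = 27328 × 1.255 = 34296.6400

34296.6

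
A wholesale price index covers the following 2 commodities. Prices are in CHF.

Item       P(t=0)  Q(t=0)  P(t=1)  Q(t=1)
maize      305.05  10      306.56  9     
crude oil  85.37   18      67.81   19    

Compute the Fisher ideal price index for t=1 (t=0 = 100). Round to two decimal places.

Laspeyres component (base-period weights):
ΣP(t=1)Q(t=0) = 306.56×10 + 67.81×18 = 3065.6 + 1220.58 = 4286.18
ΣP(t=0)Q(t=0) = 305.05×10 + 85.37×18 = 3050.5 + 1536.66 = 4587.16
L = 4286.18 / 4587.16 × 100 = 93.4386
Paasche component (current-period weights):
ΣP(t=1)Q(t=1) = 306.56×9 + 67.81×19 = 2759.04 + 1288.39 = 4047.43
ΣP(t=0)Q(t=1) = 305.05×9 + 85.37×19 = 2745.45 + 1622.03 = 4367.48
P = 4047.43 / 4367.48 × 100 = 92.6720
Fisher = √(L × P) = √(93.4386 × 92.6720) = 93.0545

93.05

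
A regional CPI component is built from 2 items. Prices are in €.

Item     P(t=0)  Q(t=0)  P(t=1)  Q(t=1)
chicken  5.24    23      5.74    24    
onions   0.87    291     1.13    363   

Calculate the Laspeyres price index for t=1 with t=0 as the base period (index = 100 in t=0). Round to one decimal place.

123.3

Laspeyres price index uses base-period quantities as weights.
ΣP(t=1)·Q(t=0) = 5.74×23 + 1.13×291 = 132.02 + 328.83 = 460.85
ΣP(t=0)·Q(t=0) = 5.24×23 + 0.87×291 = 120.52 + 253.17 = 373.69
Index = 460.85 / 373.69 × 100 = 123.3241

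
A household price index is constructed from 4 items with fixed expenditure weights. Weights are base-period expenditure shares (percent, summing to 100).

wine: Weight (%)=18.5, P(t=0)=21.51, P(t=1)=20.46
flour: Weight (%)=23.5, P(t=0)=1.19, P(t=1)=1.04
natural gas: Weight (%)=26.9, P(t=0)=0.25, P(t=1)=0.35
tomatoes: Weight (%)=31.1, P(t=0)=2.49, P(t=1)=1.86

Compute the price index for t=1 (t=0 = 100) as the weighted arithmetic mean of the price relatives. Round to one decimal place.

99.0

wine: 18.5 × (20.46/21.51) = 18.5 × 0.951185 = 17.5969
flour: 23.5 × (1.04/1.19) = 23.5 × 0.873950 = 20.5378
natural gas: 26.9 × (0.35/0.25) = 26.9 × 1.400000 = 37.6600
tomatoes: 31.1 × (1.86/2.49) = 31.1 × 0.746988 = 23.2313
Index = Σ wᵢ·(p₁ᵢ/p₀ᵢ) = 17.5969 + 20.5378 + 37.6600 + 23.2313 = 99.0261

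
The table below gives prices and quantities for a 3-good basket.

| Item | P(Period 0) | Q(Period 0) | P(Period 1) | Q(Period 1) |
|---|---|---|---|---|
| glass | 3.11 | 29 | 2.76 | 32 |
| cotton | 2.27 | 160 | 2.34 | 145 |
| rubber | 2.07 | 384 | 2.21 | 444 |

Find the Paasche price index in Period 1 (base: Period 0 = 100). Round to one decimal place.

104.5

Paasche price index uses current-period quantities as weights.
ΣP(Period 1)·Q(Period 1) = 2.76×32 + 2.34×145 + 2.21×444 = 88.32 + 339.3 + 981.24 = 1408.86
ΣP(Period 0)·Q(Period 1) = 3.11×32 + 2.27×145 + 2.07×444 = 99.52 + 329.15 + 919.08 = 1347.75
Index = 1408.86 / 1347.75 × 100 = 104.5342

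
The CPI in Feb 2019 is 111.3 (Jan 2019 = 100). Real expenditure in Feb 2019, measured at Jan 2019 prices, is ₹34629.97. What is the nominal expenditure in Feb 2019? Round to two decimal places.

38543.16

Nominal = Real × (Index/100) = 34629.97 × (111.3/100)
        = 34629.97 × 1.113 = 38543.1566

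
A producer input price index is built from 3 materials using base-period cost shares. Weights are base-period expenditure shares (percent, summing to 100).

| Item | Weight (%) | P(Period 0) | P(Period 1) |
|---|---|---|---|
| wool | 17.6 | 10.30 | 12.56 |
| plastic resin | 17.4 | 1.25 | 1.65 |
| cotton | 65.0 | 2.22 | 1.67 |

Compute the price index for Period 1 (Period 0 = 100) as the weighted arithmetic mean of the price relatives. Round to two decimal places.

93.33

wool: 17.6 × (12.56/10.30) = 17.6 × 1.219417 = 21.4617
plastic resin: 17.4 × (1.65/1.25) = 17.4 × 1.320000 = 22.9680
cotton: 65.0 × (1.67/2.22) = 65.0 × 0.752252 = 48.8964
Index = Σ wᵢ·(p₁ᵢ/p₀ᵢ) = 21.4617 + 22.9680 + 48.8964 = 93.3261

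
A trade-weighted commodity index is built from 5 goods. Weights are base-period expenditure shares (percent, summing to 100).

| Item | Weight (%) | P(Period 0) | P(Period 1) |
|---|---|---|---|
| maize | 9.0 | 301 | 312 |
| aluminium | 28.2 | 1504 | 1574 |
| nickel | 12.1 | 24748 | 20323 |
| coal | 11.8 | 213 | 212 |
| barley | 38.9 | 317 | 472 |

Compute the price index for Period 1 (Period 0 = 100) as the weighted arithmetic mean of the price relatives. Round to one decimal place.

maize: 9.0 × (312/301) = 9.0 × 1.036545 = 9.3289
aluminium: 28.2 × (1574/1504) = 28.2 × 1.046543 = 29.5125
nickel: 12.1 × (20323/24748) = 12.1 × 0.821198 = 9.9365
coal: 11.8 × (212/213) = 11.8 × 0.995305 = 11.7446
barley: 38.9 × (472/317) = 38.9 × 1.488959 = 57.9205
Index = Σ wᵢ·(p₁ᵢ/p₀ᵢ) = 9.3289 + 29.5125 + 9.9365 + 11.7446 + 57.9205 = 118.4430

118.4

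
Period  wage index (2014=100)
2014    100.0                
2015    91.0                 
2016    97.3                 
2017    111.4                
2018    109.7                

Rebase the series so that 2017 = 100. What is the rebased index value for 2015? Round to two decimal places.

81.69

Rebased(2015) = 91.0 / 111.4 × 100 = 81.6876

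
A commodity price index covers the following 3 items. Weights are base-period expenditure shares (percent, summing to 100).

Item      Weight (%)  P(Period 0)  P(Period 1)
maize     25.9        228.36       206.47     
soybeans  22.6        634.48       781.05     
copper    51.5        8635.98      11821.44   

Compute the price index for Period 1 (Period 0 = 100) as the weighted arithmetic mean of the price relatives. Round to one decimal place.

121.7

maize: 25.9 × (206.47/228.36) = 25.9 × 0.904143 = 23.4173
soybeans: 22.6 × (781.05/634.48) = 22.6 × 1.231008 = 27.8208
copper: 51.5 × (11821.44/8635.98) = 51.5 × 1.368859 = 70.4962
Index = Σ wᵢ·(p₁ᵢ/p₀ᵢ) = 23.4173 + 27.8208 + 70.4962 = 121.7343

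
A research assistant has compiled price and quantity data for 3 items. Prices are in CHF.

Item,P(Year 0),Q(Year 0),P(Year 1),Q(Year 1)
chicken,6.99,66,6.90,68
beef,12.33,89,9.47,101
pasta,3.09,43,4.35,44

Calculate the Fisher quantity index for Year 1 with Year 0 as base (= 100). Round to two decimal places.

109.31

Laspeyres component (base-period weights):
ΣP(Year 0)Q(Year 1) = 6.99×68 + 12.33×101 + 3.09×44 = 475.32 + 1245.33 + 135.96 = 1856.61
ΣP(Year 0)Q(Year 0) = 6.99×66 + 12.33×89 + 3.09×43 = 461.34 + 1097.37 + 132.87 = 1691.58
L = 1856.61 / 1691.58 × 100 = 109.7560
Paasche component (current-period weights):
ΣP(Year 1)Q(Year 1) = 6.90×68 + 9.47×101 + 4.35×44 = 469.2 + 956.47 + 191.4 = 1617.07
ΣP(Year 1)Q(Year 0) = 6.90×66 + 9.47×89 + 4.35×43 = 455.4 + 842.83 + 187.05 = 1485.28
P = 1617.07 / 1485.28 × 100 = 108.8731
Fisher = √(L × P) = √(109.7560 × 108.8731) = 109.3136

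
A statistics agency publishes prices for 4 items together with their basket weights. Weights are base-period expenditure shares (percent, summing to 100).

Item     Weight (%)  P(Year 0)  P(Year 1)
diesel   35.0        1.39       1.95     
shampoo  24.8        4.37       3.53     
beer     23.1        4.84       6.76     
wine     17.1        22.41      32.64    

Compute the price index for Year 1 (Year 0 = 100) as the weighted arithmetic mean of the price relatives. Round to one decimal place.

diesel: 35.0 × (1.95/1.39) = 35.0 × 1.402878 = 49.1007
shampoo: 24.8 × (3.53/4.37) = 24.8 × 0.807780 = 20.0330
beer: 23.1 × (6.76/4.84) = 23.1 × 1.396694 = 32.2636
wine: 17.1 × (32.64/22.41) = 17.1 × 1.456493 = 24.9060
Index = Σ wᵢ·(p₁ᵢ/p₀ᵢ) = 49.1007 + 20.0330 + 32.2636 + 24.9060 = 126.3033

126.3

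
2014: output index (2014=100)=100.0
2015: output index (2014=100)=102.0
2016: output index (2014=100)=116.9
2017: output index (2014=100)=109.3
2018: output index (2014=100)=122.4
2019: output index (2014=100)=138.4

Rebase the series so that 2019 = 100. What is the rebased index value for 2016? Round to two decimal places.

Rebased(2016) = 116.9 / 138.4 × 100 = 84.4653

84.47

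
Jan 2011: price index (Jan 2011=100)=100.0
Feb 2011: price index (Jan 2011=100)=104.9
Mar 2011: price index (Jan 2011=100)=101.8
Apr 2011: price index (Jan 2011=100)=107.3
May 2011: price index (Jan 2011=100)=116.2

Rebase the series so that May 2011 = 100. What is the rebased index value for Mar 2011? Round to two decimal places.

Rebased(Mar 2011) = 101.8 / 116.2 × 100 = 87.6076

87.61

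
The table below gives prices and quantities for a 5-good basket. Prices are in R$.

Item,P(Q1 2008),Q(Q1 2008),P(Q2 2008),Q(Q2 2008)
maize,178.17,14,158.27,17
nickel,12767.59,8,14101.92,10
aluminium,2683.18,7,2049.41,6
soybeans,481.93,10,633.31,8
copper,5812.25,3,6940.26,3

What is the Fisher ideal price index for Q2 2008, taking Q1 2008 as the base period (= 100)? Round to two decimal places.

Laspeyres component (base-period weights):
ΣP(Q2 2008)Q(Q1 2008) = 158.27×14 + 14101.92×8 + 2049.41×7 + 633.31×10 + 6940.26×3 = 2215.78 + 112815.36 + 14345.87 + 6333.1 + 20820.78 = 156530.89
ΣP(Q1 2008)Q(Q1 2008) = 178.17×14 + 12767.59×8 + 2683.18×7 + 481.93×10 + 5812.25×3 = 2494.38 + 102140.72 + 18782.26 + 4819.3 + 17436.75 = 145673.41
L = 156530.89 / 145673.41 × 100 = 107.4533
Paasche component (current-period weights):
ΣP(Q2 2008)Q(Q2 2008) = 158.27×17 + 14101.92×10 + 2049.41×6 + 633.31×8 + 6940.26×3 = 2690.59 + 141019.2 + 12296.46 + 5066.48 + 20820.78 = 181893.51
ΣP(Q1 2008)Q(Q2 2008) = 178.17×17 + 12767.59×10 + 2683.18×6 + 481.93×8 + 5812.25×3 = 3028.89 + 127675.9 + 16099.08 + 3855.44 + 17436.75 = 168096.06
P = 181893.51 / 168096.06 × 100 = 108.2081
Fisher = √(L × P) = √(107.4533 × 108.2081) = 107.8300

107.83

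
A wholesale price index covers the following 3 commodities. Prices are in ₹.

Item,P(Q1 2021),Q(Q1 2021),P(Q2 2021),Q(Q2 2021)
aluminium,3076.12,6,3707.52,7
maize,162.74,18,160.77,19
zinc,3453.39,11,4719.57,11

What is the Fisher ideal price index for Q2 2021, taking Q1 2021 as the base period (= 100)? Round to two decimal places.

129.51

Laspeyres component (base-period weights):
ΣP(Q2 2021)Q(Q1 2021) = 3707.52×6 + 160.77×18 + 4719.57×11 = 22245.12 + 2893.86 + 51915.27 = 77054.25
ΣP(Q1 2021)Q(Q1 2021) = 3076.12×6 + 162.74×18 + 3453.39×11 = 18456.72 + 2929.32 + 37987.29 = 59373.33
L = 77054.25 / 59373.33 × 100 = 129.7792
Paasche component (current-period weights):
ΣP(Q2 2021)Q(Q2 2021) = 3707.52×7 + 160.77×19 + 4719.57×11 = 25952.64 + 3054.63 + 51915.27 = 80922.54
ΣP(Q1 2021)Q(Q2 2021) = 3076.12×7 + 162.74×19 + 3453.39×11 = 21532.84 + 3092.06 + 37987.29 = 62612.19
P = 80922.54 / 62612.19 × 100 = 129.2441
Fisher = √(L × P) = √(129.7792 × 129.2441) = 129.5114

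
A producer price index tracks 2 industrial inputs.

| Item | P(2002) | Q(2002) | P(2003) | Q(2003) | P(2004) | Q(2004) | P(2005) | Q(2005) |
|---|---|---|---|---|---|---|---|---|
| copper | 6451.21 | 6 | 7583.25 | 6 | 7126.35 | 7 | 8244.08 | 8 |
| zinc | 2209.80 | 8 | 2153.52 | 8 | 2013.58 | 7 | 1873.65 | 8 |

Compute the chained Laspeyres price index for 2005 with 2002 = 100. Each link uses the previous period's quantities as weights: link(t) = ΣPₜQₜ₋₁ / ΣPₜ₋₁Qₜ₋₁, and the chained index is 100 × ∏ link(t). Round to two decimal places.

115.57

Link 2002→2003:
ΣP(2003)Q(2002) = 7583.25×6 + 2153.52×8 = 45499.5 + 17228.16 = 62727.66
ΣP(2002)Q(2002) = 6451.21×6 + 2209.80×8 = 38707.26 + 17678.4 = 56385.66
link = 62727.66/56385.66 = 1.112475
Link 2003→2004:
ΣP(2004)Q(2003) = 7126.35×6 + 2013.58×8 = 42758.1 + 16108.64 = 58866.74
ΣP(2003)Q(2003) = 7583.25×6 + 2153.52×8 = 45499.5 + 17228.16 = 62727.66
link = 58866.74/62727.66 = 0.938449
Link 2004→2005:
ΣP(2005)Q(2004) = 8244.08×7 + 1873.65×7 = 57708.56 + 13115.55 = 70824.11
ΣP(2004)Q(2004) = 7126.35×7 + 2013.58×7 = 49884.45 + 14095.06 = 63979.51
link = 70824.11/63979.51 = 1.106981
Chained index = 100 × 1.112475 × 0.938449 × 1.106981 = 115.5690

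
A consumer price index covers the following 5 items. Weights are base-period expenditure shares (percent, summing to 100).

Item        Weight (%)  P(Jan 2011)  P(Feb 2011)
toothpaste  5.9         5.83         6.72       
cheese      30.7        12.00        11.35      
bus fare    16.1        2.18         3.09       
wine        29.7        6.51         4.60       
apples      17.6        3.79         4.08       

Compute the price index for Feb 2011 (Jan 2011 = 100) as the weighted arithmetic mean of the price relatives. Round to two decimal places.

toothpaste: 5.9 × (6.72/5.83) = 5.9 × 1.152659 = 6.8007
cheese: 30.7 × (11.35/12.00) = 30.7 × 0.945833 = 29.0371
bus fare: 16.1 × (3.09/2.18) = 16.1 × 1.417431 = 22.8206
wine: 29.7 × (4.60/6.51) = 29.7 × 0.706605 = 20.9862
apples: 17.6 × (4.08/3.79) = 17.6 × 1.076517 = 18.9467
Index = Σ wᵢ·(p₁ᵢ/p₀ᵢ) = 6.8007 + 29.0371 + 22.8206 + 20.9862 + 18.9467 = 98.5913

98.59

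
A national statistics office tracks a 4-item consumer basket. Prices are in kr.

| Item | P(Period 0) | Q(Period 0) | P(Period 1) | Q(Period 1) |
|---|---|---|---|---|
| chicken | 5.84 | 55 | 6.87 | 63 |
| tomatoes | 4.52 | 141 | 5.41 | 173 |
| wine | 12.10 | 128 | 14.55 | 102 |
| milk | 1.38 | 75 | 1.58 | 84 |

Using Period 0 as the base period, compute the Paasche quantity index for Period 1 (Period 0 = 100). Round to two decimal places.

95.64

Paasche quantity index uses current-period prices as weights.
ΣP(Period 1)·Q(Period 1) = 6.87×63 + 5.41×173 + 14.55×102 + 1.58×84 = 432.81 + 935.93 + 1484.1 + 132.72 = 2985.56
ΣP(Period 1)·Q(Period 0) = 6.87×55 + 5.41×141 + 14.55×128 + 1.58×75 = 377.85 + 762.81 + 1862.4 + 118.5 = 3121.56
Index = 2985.56 / 3121.56 × 100 = 95.6432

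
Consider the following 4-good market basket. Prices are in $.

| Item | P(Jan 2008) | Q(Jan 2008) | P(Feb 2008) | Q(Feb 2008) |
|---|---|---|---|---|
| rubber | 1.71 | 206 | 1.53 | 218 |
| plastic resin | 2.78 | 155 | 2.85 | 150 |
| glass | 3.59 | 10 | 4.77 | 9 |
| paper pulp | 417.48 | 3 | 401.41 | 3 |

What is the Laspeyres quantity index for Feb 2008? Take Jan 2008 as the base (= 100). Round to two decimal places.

100.15

Laspeyres quantity index uses base-period prices as weights.
ΣP(Jan 2008)·Q(Feb 2008) = 1.71×218 + 2.78×150 + 3.59×9 + 417.48×3 = 372.78 + 417 + 32.31 + 1252.44 = 2074.53
ΣP(Jan 2008)·Q(Jan 2008) = 1.71×206 + 2.78×155 + 3.59×10 + 417.48×3 = 352.26 + 430.9 + 35.9 + 1252.44 = 2071.5
Index = 2074.53 / 2071.5 × 100 = 100.1463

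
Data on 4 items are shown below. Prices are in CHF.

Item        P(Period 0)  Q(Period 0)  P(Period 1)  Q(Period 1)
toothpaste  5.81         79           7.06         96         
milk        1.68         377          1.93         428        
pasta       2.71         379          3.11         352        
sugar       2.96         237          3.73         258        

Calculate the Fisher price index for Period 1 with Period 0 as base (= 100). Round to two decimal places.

Laspeyres component (base-period weights):
ΣP(Period 1)Q(Period 0) = 7.06×79 + 1.93×377 + 3.11×379 + 3.73×237 = 557.74 + 727.61 + 1178.69 + 884.01 = 3348.05
ΣP(Period 0)Q(Period 0) = 5.81×79 + 1.68×377 + 2.71×379 + 2.96×237 = 458.99 + 633.36 + 1027.09 + 701.52 = 2820.96
L = 3348.05 / 2820.96 × 100 = 118.6848
Paasche component (current-period weights):
ΣP(Period 1)Q(Period 1) = 7.06×96 + 1.93×428 + 3.11×352 + 3.73×258 = 677.76 + 826.04 + 1094.72 + 962.34 = 3560.86
ΣP(Period 0)Q(Period 1) = 5.81×96 + 1.68×428 + 2.71×352 + 2.96×258 = 557.76 + 719.04 + 953.92 + 763.68 = 2994.4
P = 3560.86 / 2994.4 × 100 = 118.9173
Fisher = √(L × P) = √(118.6848 × 118.9173) = 118.8010

118.80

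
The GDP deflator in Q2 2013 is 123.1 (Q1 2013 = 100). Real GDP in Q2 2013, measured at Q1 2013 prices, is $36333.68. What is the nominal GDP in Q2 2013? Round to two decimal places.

44726.76

Nominal = Real × (Index/100) = 36333.68 × (123.1/100)
        = 36333.68 × 1.231 = 44726.7601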